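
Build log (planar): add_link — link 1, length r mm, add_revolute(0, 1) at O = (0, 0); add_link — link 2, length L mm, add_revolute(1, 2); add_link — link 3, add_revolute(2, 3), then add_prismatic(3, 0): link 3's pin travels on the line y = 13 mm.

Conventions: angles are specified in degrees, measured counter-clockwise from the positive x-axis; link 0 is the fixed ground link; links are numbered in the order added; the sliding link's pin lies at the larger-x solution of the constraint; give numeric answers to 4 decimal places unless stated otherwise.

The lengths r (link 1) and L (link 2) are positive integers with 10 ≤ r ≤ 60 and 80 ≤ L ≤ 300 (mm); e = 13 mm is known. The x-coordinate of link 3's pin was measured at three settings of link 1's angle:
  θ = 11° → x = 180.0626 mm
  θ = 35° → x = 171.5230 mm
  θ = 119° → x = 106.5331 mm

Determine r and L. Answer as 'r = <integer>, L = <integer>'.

constraint per measurement: (x − r cos θ)² + (r sin θ − e)² = L²
subtracting the θ₁ and θ₂ equations cancels the r² and L² terms:
r = (x₁² − x₂²) / (2[(x₁cos θ₁ + e sin θ₁) − (x₂cos θ₂ + e sin θ₂)]) = 48.0001 → r = 48
L² = (x₁ − r cos θ₁)² + (r sin θ₁ − e)² = 17688.9934 → L = 133.0000 → L = 133
check at θ₃=119°: x = 106.5331 (printed 106.5331) ✓

r = 48, L = 133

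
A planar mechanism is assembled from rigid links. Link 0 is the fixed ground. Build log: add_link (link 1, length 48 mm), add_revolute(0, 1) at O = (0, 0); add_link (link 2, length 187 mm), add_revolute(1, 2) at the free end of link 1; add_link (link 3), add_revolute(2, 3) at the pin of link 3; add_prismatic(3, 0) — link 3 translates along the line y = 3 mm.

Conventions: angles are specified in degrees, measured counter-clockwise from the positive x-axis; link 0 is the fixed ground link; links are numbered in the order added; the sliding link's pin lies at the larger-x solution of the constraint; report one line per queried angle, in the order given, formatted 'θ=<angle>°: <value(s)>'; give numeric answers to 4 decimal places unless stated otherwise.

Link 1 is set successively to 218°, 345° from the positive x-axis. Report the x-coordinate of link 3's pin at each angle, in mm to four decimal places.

geometry: r = 48 mm, L = 187 mm, e = 3 mm
θ=218°: crank pin P = (r cos θ, r sin θ) = (-37.824516, -29.551751)
θ=218°: h = r sin θ − e = -29.551751 − 3 = -32.551751
θ=218°: x = r cos θ + √(L² − h²) = -37.824516 + 184.145007 = 146.320491
θ=345°: crank pin P = (r cos θ, r sin θ) = (46.364440, -12.423314)
θ=345°: h = r sin θ − e = -12.423314 − 3 = -15.423314
θ=345°: x = r cos θ + √(L² − h²) = 46.364440 + 186.362876 = 232.727315

θ=218°: 146.3205
θ=345°: 232.7273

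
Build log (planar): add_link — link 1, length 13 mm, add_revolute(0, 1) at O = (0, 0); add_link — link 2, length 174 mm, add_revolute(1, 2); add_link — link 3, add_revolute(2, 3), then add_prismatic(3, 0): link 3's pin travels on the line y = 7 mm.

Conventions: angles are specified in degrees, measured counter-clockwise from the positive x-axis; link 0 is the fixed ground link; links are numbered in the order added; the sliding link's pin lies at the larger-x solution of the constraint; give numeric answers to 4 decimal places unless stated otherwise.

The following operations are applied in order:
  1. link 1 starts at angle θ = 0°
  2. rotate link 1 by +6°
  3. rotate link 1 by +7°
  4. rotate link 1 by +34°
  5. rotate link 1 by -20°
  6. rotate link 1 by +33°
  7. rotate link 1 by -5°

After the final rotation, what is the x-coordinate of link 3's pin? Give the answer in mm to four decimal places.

geometry: r = 13 mm, L = 174 mm, e = 7 mm; θ starts at 0°
rotate link 1 by +6°: θ ← 0° +6° = 6°
rotate link 1 by +7°: θ ← 6° +7° = 13°
rotate link 1 by +34°: θ ← 13° +34° = 47°
rotate link 1 by -20°: θ ← 47° -20° = 27°
rotate link 1 by +33°: θ ← 27° +33° = 60°
rotate link 1 by -5°: θ ← 60° -5° = 55°
crank pin P = (r cos θ, r sin θ) = (7.456494, 10.648977)
h = r sin θ − e = 10.648977 − 7 = 3.648977
x = r cos θ + √(L² − h²) = 7.456494 + 173.961734 = 181.418228

181.4182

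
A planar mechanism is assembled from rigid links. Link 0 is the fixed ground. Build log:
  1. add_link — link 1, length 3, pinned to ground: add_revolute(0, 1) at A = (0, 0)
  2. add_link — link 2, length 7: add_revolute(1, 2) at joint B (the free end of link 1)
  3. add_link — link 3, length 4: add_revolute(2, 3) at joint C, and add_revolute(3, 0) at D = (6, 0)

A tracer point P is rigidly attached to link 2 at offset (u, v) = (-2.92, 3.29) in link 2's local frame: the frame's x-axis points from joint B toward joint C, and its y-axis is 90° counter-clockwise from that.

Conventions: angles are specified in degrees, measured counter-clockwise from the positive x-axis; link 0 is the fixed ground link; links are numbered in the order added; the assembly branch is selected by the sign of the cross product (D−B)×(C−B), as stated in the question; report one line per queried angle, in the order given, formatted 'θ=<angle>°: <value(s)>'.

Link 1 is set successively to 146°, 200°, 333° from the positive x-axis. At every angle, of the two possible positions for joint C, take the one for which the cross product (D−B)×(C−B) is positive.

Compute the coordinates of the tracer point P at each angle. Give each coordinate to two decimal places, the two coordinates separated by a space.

A=(0,0), D=(6.00,0)
θ=146°: B = A + 3.00·(cos146°, sin146°) = (-2.4871, 1.6776)
θ=146°: |BD| = 8.6513
θ=146°: circle(B,7.00) ∩ circle(D,4.00): a=6.2329, h=3.1861
θ=146°:   candidates: C₊=(4.2453,3.5946) cross=27.564; C₋=(3.0097,-2.6567) cross=-27.564
θ=146°:   branch + wants cross > 0 → take C=(4.2453,3.5946) (cross=27.564)
θ=146°: ex = (C−B)/|BC| = (0.9618,0.2739); ey = (-0.2739,0.9618)
θ=146°: P = B + -2.92·ex + 3.29·ey = (-6.1965,4.0421)
θ=200°: B = A + 3.00·(cos200°, sin200°) = (-2.8191, -1.0261)
θ=200°: |BD| = 8.8786
θ=200°: circle(B,7.00) ∩ circle(D,4.00): a=6.2977, h=3.0560
θ=200°:   candidates: C₊=(3.0832,2.7373) cross=27.133; C₋=(3.7896,-3.3338) cross=-27.133
θ=200°:   branch + wants cross > 0 → take C=(3.0832,2.7373) (cross=27.133)
θ=200°: ex = (C−B)/|BC| = (0.8432,0.5376); ey = (-0.5376,0.8432)
θ=200°: P = B + -2.92·ex + 3.29·ey = (-7.0499,0.1782)
θ=333°: B = A + 3.00·(cos333°, sin333°) = (2.6730, -1.3620)
θ=333°: |BD| = 3.5950
θ=333°: circle(B,7.00) ∩ circle(D,4.00): a=6.3872, h=2.8641
θ=333°:   candidates: C₊=(7.4990,3.7085) cross=10.296; C₋=(9.6692,-1.5928) cross=-10.296
θ=333°:   branch + wants cross > 0 → take C=(7.4990,3.7085) (cross=10.296)
θ=333°: ex = (C−B)/|BC| = (0.6894,0.7244); ey = (-0.7244,0.6894)
θ=333°: P = B + -2.92·ex + 3.29·ey = (-1.7232,-1.2089)

θ=146°: -6.20 4.04
θ=200°: -7.05 0.18
θ=333°: -1.72 -1.21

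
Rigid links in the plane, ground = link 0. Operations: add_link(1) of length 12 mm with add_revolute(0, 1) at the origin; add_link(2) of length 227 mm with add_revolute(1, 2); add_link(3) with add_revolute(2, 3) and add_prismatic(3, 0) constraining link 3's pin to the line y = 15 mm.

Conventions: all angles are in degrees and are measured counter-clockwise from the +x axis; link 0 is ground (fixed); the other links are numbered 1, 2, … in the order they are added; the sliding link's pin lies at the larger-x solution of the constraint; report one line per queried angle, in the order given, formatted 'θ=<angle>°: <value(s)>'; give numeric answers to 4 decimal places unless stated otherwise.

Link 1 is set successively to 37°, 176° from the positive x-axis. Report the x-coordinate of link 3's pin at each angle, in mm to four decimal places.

geometry: r = 12 mm, L = 227 mm, e = 15 mm
θ=37°: crank pin P = (r cos θ, r sin θ) = (9.583626, 7.221780)
θ=37°: h = r sin θ − e = 7.221780 − 15 = -7.778220
θ=37°: x = r cos θ + √(L² − h²) = 9.583626 + 226.866699 = 236.450326
θ=176°: crank pin P = (r cos θ, r sin θ) = (-11.970769, 0.837078)
θ=176°: h = r sin θ − e = 0.837078 − 15 = -14.162922
θ=176°: x = r cos θ + √(L² − h²) = -11.970769 + 226.557745 = 214.586976

θ=37°: 236.4503
θ=176°: 214.5870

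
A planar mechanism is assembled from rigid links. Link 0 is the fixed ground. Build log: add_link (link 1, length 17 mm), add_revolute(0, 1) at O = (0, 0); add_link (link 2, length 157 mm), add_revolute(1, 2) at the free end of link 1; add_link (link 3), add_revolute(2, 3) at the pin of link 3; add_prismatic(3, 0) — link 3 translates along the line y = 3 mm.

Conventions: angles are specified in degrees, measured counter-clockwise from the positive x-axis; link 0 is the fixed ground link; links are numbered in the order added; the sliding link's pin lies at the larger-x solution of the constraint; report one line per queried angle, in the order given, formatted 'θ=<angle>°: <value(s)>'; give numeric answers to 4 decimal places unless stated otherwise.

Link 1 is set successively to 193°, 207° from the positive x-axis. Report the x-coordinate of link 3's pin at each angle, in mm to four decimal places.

geometry: r = 17 mm, L = 157 mm, e = 3 mm
θ=193°: crank pin P = (r cos θ, r sin θ) = (-16.564291, -3.824168)
θ=193°: h = r sin θ − e = -3.824168 − 3 = -6.824168
θ=193°: x = r cos θ + √(L² − h²) = -16.564291 + 156.851620 = 140.287329
θ=207°: crank pin P = (r cos θ, r sin θ) = (-15.147111, -7.717838)
θ=207°: h = r sin θ − e = -7.717838 − 3 = -10.717838
θ=207°: x = r cos θ + √(L² − h²) = -15.147111 + 156.633738 = 141.486627

θ=193°: 140.2873
θ=207°: 141.4866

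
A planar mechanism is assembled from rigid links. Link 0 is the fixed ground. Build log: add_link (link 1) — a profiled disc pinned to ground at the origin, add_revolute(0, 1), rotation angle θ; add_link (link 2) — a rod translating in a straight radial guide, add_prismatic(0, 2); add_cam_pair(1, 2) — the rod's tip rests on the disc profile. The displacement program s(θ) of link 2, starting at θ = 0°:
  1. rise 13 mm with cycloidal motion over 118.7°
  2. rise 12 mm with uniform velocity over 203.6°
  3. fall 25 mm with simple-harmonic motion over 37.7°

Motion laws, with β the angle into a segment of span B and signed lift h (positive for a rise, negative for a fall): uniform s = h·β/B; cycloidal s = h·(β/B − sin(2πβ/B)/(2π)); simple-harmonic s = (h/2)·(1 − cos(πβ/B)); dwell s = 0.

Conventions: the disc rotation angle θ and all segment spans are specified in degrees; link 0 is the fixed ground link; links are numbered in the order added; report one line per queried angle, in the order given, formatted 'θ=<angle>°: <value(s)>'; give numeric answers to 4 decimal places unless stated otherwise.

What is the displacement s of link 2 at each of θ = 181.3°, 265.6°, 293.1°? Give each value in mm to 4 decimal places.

seg 1 [0°–118.7°] cycloidal, h=13: full span → s += 13 → s = 13.0000
seg 2 [118.7°–322.3°] uniform, h=12: θ=181.3° here. β=62.6, B=203.6. 12·62.6/203.6 = 3.6896 → s = 16.6896
seg 2 [118.7°–322.3°] uniform, h=12: θ=265.6° here. β=146.9, B=203.6. 12·146.9/203.6 = 8.6582 → s = 21.6582
seg 2 [118.7°–322.3°] uniform, h=12: θ=293.1° here. β=174.4, B=203.6. 12·174.4/203.6 = 10.2790 → s = 23.2790

θ=181.3°: 16.6896
θ=265.6°: 21.6582
θ=293.1°: 23.2790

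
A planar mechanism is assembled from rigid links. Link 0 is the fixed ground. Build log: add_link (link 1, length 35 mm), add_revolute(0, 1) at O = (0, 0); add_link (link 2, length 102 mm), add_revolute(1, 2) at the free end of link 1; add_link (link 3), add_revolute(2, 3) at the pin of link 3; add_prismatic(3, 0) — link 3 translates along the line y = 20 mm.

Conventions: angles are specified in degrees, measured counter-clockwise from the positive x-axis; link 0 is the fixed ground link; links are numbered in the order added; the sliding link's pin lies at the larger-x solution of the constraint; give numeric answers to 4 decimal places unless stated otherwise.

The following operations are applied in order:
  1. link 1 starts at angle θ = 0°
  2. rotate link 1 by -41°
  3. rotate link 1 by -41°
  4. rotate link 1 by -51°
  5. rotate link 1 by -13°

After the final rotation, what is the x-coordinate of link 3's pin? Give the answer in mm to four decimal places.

geometry: r = 35 mm, L = 102 mm, e = 20 mm; θ starts at 0°
rotate link 1 by -41°: θ ← 0° -41° = -41°
rotate link 1 by -41°: θ ← -41° -41° = -82°
rotate link 1 by -51°: θ ← -82° -51° = -133°
rotate link 1 by -13°: θ ← -133° -13° = -146°
crank pin P = (r cos θ, r sin θ) = (-29.016315, -19.571752)
h = r sin θ − e = -19.571752 − 20 = -39.571752
x = r cos θ + √(L² − h²) = -29.016315 + 94.011044 = 64.994729

64.9947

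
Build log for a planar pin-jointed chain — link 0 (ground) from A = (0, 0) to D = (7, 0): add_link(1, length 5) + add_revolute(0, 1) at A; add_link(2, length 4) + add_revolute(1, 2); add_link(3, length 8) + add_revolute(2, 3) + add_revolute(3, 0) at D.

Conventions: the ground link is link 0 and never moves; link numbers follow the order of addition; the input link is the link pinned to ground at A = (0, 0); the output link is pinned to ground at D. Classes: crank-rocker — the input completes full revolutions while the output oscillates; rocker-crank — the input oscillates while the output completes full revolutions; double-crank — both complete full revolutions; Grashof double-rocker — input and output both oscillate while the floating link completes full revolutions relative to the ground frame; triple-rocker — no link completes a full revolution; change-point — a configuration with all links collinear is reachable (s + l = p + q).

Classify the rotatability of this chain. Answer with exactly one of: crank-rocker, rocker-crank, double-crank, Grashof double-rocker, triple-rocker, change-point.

lengths: ground=7, input=5, coupler=4, output=8
sorted: s=4 (shortest), l=8 (longest), p+q=12
s + l = 12 vs p + q = 12
s + l = p + q → change-point (collinear configuration reachable)

change-point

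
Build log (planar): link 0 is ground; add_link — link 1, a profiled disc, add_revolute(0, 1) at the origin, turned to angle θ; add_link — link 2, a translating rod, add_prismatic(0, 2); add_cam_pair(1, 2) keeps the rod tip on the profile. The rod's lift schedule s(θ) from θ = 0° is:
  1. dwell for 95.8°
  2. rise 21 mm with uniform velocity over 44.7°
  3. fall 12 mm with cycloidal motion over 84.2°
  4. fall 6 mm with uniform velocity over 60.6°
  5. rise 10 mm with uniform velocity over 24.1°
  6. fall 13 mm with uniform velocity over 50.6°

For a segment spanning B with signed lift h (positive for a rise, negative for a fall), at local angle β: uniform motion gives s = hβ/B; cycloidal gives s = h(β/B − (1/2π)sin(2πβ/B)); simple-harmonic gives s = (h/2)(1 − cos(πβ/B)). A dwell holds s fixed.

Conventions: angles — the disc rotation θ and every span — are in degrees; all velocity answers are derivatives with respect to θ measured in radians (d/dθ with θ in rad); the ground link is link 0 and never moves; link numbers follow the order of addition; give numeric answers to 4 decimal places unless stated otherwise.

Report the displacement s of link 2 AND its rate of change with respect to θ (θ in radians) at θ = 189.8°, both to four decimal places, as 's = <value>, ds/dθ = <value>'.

seg 1 [0°–95.8°] dwell: s stays 0.0000
seg 2 [95.8°–140.5°] uniform, h=21: full span → s += 21 → s = 21.0000
seg 3 [140.5°–224.7°] cycloidal, h=-12: θ=189.8° here. β=49.3, B=84.2. -12·(0.5855 − sin(2π·0.5855)/(2π)) = -8.0036 → s = 12.9964
velocity in seg [140.5°–224.7°] (cycloidal), θ in radians: β = 49.3° = 0.8604 rad, B = 84.2° = 1.4696 rad; ds/dθ = (h/B)(1 − cos(2πβ/B)) = ((-12)/1.4696)(1 − cos(2π·0.5855)) = -15.180830 mm/rad

s = 12.9964, ds/dθ = -15.1808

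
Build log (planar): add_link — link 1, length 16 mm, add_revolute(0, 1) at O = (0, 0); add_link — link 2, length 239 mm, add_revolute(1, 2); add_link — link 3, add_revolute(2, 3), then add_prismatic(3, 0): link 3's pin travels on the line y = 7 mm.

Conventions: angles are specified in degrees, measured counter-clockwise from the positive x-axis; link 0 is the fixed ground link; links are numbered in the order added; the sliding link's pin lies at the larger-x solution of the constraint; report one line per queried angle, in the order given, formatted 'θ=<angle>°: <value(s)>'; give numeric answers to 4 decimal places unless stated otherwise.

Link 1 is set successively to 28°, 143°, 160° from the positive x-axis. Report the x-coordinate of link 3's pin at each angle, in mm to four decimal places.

geometry: r = 16 mm, L = 239 mm, e = 7 mm
θ=28°: crank pin P = (r cos θ, r sin θ) = (14.127161, 7.511545)
θ=28°: h = r sin θ − e = 7.511545 − 7 = 0.511545
θ=28°: x = r cos θ + √(L² − h²) = 14.127161 + 238.999453 = 253.126614
θ=143°: crank pin P = (r cos θ, r sin θ) = (-12.778168, 9.629040)
θ=143°: h = r sin θ − e = 9.629040 − 7 = 2.629040
θ=143°: x = r cos θ + √(L² − h²) = -12.778168 + 238.985540 = 226.207371
θ=160°: crank pin P = (r cos θ, r sin θ) = (-15.035082, 5.472322)
θ=160°: h = r sin θ − e = 5.472322 − 7 = -1.527678
θ=160°: x = r cos θ + √(L² − h²) = -15.035082 + 238.995118 = 223.960036

θ=28°: 253.1266
θ=143°: 226.2074
θ=160°: 223.9600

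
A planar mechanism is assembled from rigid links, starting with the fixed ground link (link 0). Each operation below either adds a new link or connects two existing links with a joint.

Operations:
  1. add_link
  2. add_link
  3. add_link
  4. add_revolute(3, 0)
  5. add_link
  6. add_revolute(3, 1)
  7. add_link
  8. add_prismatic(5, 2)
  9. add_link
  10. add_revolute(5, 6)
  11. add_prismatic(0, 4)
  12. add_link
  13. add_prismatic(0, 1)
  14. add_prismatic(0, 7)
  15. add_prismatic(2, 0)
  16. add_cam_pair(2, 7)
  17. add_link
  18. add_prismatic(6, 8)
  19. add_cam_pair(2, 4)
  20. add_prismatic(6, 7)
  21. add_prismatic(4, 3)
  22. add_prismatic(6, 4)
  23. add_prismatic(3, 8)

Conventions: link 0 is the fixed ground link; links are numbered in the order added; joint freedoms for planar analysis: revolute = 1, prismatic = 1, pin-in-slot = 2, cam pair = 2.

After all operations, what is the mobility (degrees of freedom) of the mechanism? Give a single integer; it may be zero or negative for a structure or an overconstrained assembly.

ground; <1,0,0>
#1 <2,0,0>
#2 <3,0,0>
#3 <4,0,0>
R:3↔0 J1 <4,1,0>
#4 <5,1,0>
R:3↔1 J1 <5,2,0>
#5 <6,2,0>
P:5↔2 J1 <6,3,0>
#6 <7,3,0>
R:5↔6 J1 <7,4,0>
P:0↔4 J1 <7,5,0>
#7 <8,5,0>
P:0↔1 J1 <8,6,0>
P:0↔7 J1 <8,7,0>
P:2↔0 J1 <8,8,0>
C:2↔7 J2 <8,8,1>
#8 <9,8,1>
P:6↔8 J1 <9,9,1>
C:2↔4 J2 <9,9,2>
P:6↔7 J1 <9,10,2>
P:4↔3 J1 <9,11,2>
P:6↔4 J1 <9,12,2>
P:3↔8 J1 <9,13,2>
3×8 − 2×13 − 1×2 = -4

M = -4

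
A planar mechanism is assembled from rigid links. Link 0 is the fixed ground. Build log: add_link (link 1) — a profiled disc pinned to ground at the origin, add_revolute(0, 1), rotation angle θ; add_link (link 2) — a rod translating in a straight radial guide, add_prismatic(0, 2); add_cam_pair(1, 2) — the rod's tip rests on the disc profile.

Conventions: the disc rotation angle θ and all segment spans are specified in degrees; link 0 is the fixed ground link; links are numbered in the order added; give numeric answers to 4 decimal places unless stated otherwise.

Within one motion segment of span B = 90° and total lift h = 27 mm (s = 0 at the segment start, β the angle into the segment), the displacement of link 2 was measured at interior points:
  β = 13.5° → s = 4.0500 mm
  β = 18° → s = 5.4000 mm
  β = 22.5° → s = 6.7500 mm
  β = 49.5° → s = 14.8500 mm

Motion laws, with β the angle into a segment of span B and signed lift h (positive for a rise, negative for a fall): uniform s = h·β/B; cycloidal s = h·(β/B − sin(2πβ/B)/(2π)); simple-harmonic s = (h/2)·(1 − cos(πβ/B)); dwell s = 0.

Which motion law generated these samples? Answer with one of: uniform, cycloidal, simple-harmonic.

candidates at β/B = r: uniform s = h·r (linear in β); cycloidal s = h·(r − sin(2πr)/(2π)); simple-harmonic s = (h/2)(1 − cos(πr))
β=13.5°: printed 4.0500 | uniform 4.0500, cycloidal 0.5735, simple-harmonic 1.4714
β=18°: printed 5.4000 | uniform 5.4000, cycloidal 1.3131, simple-harmonic 2.5783
β=22.5°: printed 6.7500 | uniform 6.7500, cycloidal 2.4528, simple-harmonic 3.9541
β=49.5°: printed 14.8500 | uniform 14.8500, cycloidal 16.1779, simple-harmonic 15.6119
only one law matches every sample → uniform

uniform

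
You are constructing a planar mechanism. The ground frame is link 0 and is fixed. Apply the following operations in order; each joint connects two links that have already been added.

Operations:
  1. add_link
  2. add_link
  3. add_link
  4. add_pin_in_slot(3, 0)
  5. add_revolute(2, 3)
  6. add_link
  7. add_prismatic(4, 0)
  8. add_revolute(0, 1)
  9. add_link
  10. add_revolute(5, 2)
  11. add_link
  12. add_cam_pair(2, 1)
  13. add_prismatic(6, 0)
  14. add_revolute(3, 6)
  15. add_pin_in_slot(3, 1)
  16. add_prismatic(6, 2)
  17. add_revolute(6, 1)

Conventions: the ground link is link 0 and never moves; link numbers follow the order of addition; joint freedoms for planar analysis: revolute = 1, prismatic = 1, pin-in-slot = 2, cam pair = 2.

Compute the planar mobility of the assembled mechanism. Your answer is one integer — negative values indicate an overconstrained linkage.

link 0 = ground. State L|J1|J2 = 1|0|0
+link1  2|0|0
+link2  3|0|0
+link3  4|0|0
PS(3,0) f=2→J2  4|0|1
R(2,3) f=1→J1  4|1|1
+link4  5|1|1
P(4,0) f=1→J1  5|2|1
R(0,1) f=1→J1  5|3|1
+link5  6|3|1
R(5,2) f=1→J1  6|4|1
+link6  7|4|1
C(2,1) f=2→J2  7|4|2
P(6,0) f=1→J1  7|5|2
R(3,6) f=1→J1  7|6|2
PS(3,1) f=2→J2  7|6|3
P(6,2) f=1→J1  7|7|3
R(6,1) f=1→J1  7|8|3
M = 3(7−1)−2·8−3 = 18−16−3 = -1

M = -1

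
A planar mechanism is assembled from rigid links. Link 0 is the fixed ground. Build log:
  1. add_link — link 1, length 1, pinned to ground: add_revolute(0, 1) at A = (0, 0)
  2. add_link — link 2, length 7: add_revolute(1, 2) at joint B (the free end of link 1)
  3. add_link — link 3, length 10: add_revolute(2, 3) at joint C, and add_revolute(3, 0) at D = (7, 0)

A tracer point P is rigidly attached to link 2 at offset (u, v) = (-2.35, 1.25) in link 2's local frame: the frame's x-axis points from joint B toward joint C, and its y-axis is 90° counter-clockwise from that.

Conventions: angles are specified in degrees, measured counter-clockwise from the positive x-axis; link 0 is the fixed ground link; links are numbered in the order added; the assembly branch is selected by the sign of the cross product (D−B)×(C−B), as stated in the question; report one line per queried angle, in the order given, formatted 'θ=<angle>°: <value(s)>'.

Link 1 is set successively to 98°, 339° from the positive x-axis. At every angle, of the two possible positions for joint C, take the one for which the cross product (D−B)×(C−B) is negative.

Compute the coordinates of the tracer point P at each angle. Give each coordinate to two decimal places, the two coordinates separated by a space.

A=(0,0), D=(7.00,0)
θ=98°: B = A + 1.00·(cos98°, sin98°) = (-0.1392, 0.9903)
θ=98°: |BD| = 7.2075
θ=98°: circle(B,7.00) ∩ circle(D,10.00): a=0.0658, h=6.9997
θ=98°:   candidates: C₊=(0.8877,7.9145) cross=50.450; C₋=(-1.0357,-5.9521) cross=-50.450
θ=98°:   branch - wants cross < 0 → take C=(-1.0357,-5.9521) (cross=-50.450)
θ=98°: ex = (C−B)/|BC| = (-0.1281,-0.9918); ey = (0.9918,-0.1281)
θ=98°: P = B + -2.35·ex + 1.25·ey = (1.4015,3.1608)
θ=339°: B = A + 1.00·(cos339°, sin339°) = (0.9336, -0.3584)
θ=339°: |BD| = 6.0770
θ=339°: circle(B,7.00) ∩ circle(D,10.00): a=-1.1577, h=6.9036
θ=339°:   candidates: C₊=(-0.6292,6.4650) cross=41.953; C₋=(0.1851,-7.3182) cross=-41.953
θ=339°:   branch - wants cross < 0 → take C=(0.1851,-7.3182) (cross=-41.953)
θ=339°: ex = (C−B)/|BC| = (-0.1069,-0.9943); ey = (0.9943,-0.1069)
θ=339°: P = B + -2.35·ex + 1.25·ey = (2.4277,1.8445)

θ=98°: 1.40 3.16
θ=339°: 2.43 1.84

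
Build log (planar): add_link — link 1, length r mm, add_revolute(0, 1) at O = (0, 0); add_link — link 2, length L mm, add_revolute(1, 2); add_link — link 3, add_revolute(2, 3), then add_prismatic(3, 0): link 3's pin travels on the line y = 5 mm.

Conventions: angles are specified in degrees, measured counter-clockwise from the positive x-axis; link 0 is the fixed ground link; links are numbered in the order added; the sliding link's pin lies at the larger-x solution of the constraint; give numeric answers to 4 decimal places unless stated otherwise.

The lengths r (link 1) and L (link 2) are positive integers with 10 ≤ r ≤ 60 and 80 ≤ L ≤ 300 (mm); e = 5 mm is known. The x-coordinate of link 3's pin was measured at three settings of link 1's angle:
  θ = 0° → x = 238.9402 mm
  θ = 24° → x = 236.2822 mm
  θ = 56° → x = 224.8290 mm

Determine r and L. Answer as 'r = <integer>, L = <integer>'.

constraint per measurement: (x − r cos θ)² + (r sin θ − e)² = L²
subtracting the θ₁ and θ₂ equations cancels the r² and L² terms:
r = (x₁² − x₂²) / (2[(x₁cos θ₁ + e sin θ₁) − (x₂cos θ₂ + e sin θ₂)]) = 30.0005 → r = 30
L² = (x₁ − r cos θ₁)² + (r sin θ₁ − e)² = 43681.0072 → L = 209.0000 → L = 209
check at θ₃=56°: x = 224.8290 (printed 224.8290) ✓

r = 30, L = 209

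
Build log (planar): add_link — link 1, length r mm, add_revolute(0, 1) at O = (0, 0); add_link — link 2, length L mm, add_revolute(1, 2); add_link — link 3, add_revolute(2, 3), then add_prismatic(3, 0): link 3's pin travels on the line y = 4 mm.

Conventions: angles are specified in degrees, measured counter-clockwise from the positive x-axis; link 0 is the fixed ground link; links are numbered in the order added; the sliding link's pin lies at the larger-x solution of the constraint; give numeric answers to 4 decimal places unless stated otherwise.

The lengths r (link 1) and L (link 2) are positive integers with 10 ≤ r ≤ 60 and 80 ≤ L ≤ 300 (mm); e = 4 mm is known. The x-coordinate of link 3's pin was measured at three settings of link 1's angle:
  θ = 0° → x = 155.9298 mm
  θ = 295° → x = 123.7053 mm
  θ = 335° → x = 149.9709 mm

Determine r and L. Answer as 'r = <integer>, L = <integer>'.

constraint per measurement: (x − r cos θ)² + (r sin θ − e)² = L²
subtracting the θ₁ and θ₂ equations cancels the r² and L² terms:
r = (x₁² − x₂²) / (2[(x₁cos θ₁ + e sin θ₁) − (x₂cos θ₂ + e sin θ₂)]) = 42.0000 → r = 42
L² = (x₁ − r cos θ₁)² + (r sin θ₁ − e)² = 12995.9993 → L = 114.0000 → L = 114
check at θ₃=335°: x = 149.9709 (printed 149.9709) ✓

r = 42, L = 114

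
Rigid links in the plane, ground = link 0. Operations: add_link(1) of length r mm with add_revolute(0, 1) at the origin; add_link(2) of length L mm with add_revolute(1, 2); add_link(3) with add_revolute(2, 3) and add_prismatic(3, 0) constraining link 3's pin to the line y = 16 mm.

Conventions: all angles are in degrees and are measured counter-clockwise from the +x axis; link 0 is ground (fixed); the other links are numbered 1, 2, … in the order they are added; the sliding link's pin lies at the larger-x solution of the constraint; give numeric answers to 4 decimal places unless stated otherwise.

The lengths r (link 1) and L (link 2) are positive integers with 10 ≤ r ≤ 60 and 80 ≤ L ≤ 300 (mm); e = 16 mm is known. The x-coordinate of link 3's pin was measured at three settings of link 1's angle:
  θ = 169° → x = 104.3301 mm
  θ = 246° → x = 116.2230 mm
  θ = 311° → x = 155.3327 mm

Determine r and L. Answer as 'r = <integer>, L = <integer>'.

constraint per measurement: (x − r cos θ)² + (r sin θ − e)² = L²
subtracting the θ₁ and θ₂ equations cancels the r² and L² terms:
r = (x₁² − x₂²) / (2[(x₁cos θ₁ + e sin θ₁) − (x₂cos θ₂ + e sin θ₂)]) = 35.0002 → r = 35
L² = (x₁ − r cos θ₁)² + (r sin θ₁ − e)² = 19320.9920 → L = 139.0000 → L = 139
check at θ₃=311°: x = 155.3327 (printed 155.3327) ✓

r = 35, L = 139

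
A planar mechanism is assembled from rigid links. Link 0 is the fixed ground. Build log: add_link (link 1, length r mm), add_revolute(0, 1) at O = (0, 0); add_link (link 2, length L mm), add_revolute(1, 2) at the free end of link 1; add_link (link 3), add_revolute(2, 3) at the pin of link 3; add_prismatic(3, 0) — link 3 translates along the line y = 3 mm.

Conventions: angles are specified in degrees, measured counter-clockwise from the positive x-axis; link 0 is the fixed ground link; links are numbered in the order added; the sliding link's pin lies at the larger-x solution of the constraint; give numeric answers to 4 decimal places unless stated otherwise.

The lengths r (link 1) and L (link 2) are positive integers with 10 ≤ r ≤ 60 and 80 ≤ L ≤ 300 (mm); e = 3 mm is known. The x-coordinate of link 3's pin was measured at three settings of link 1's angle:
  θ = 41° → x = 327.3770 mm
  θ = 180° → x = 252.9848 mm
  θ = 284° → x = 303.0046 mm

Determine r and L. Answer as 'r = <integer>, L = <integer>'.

constraint per measurement: (x − r cos θ)² + (r sin θ − e)² = L²
subtracting the θ₁ and θ₂ equations cancels the r² and L² terms:
r = (x₁² − x₂²) / (2[(x₁cos θ₁ + e sin θ₁) − (x₂cos θ₂ + e sin θ₂)]) = 43.0000 → r = 43
L² = (x₁ − r cos θ₁)² + (r sin θ₁ − e)² = 87616.0249 → L = 296.0000 → L = 296
check at θ₃=284°: x = 303.0046 (printed 303.0046) ✓

r = 43, L = 296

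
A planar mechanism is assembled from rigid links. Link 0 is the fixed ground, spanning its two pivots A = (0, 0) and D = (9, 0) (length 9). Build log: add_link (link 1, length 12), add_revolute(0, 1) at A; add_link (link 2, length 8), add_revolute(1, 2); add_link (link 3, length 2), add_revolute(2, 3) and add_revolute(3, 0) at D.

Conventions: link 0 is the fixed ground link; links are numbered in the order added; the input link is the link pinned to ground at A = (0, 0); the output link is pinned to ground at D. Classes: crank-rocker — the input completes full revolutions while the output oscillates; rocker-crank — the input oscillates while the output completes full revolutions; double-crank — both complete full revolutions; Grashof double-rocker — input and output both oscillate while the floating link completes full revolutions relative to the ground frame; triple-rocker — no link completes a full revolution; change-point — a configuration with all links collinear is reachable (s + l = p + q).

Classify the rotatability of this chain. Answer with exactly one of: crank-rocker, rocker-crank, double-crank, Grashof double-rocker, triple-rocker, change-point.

lengths: ground=9, input=12, coupler=8, output=2
sorted: s=2 (shortest), l=12 (longest), p+q=17
s + l = 14 vs p + q = 17
s + l < p + q (Grashof) with shortest = output link → rocker-crank

rocker-crank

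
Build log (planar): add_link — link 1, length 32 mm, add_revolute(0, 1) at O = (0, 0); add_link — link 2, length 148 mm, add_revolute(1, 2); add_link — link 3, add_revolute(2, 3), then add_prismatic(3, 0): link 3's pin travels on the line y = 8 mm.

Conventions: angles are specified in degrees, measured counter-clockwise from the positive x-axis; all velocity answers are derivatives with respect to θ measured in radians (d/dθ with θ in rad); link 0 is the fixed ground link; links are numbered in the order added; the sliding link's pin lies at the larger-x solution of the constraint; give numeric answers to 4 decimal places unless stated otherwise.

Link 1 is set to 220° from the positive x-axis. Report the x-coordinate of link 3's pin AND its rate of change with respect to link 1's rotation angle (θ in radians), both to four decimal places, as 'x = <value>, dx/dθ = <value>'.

geometry: r = 32 mm, L = 148 mm, e = 8 mm
crank pin P = (r cos θ, r sin θ) = (-24.513422, -20.569204)
h = r sin θ − e = -20.569204 − 8 = -28.569204
x = r cos θ + √(L² − h²) = -24.513422 + 145.216392 = 120.702970
dx/dθ = −r sin θ − h·r cos θ/√(L² − h²) (θ in radians; h = -28.569204) = 15.746546

x = 120.7030, dx/dθ = 15.7465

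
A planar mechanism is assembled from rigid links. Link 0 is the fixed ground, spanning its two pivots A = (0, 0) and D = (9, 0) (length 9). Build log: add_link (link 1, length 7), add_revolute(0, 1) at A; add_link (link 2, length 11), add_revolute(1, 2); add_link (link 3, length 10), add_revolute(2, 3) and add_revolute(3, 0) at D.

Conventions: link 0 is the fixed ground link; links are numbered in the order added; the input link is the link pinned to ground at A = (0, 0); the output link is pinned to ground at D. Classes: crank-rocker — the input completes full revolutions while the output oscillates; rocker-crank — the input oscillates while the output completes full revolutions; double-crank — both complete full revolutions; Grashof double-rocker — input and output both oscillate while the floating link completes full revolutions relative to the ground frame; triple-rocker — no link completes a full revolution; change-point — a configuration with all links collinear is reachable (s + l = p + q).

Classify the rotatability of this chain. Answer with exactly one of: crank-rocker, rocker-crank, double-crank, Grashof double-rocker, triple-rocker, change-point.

lengths: ground=9, input=7, coupler=11, output=10
sorted: s=7 (shortest), l=11 (longest), p+q=19
s + l = 18 vs p + q = 19
s + l < p + q (Grashof) with shortest = input link → crank-rocker

crank-rocker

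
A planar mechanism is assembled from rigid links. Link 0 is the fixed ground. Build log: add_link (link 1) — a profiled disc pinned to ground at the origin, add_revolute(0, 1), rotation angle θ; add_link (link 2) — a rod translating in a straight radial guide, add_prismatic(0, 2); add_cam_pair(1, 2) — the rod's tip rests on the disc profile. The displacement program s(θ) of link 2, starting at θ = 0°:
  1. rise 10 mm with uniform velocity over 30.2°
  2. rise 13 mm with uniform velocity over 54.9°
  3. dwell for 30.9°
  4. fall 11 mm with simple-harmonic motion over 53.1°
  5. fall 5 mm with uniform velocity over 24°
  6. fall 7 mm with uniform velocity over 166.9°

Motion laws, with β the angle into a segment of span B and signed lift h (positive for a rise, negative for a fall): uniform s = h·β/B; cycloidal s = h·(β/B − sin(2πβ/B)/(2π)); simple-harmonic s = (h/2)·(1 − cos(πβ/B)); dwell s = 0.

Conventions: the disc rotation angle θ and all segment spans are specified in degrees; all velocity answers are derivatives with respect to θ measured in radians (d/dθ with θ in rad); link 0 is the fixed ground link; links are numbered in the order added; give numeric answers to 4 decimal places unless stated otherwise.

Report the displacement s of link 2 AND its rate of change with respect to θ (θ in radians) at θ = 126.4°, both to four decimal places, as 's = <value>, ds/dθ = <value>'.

seg 1 [0°–30.2°] uniform, h=10: full span → s += 10 → s = 10.0000
seg 2 [30.2°–85.1°] uniform, h=13: full span → s += 13 → s = 23.0000
seg 3 [85.1°–116°] dwell: s stays 23.0000
seg 4 [116°–169.1°] simple-harmonic, h=-11: θ=126.4° here. β=10.4, B=53.1. -11/2·(1 − cos(π·0.1959)) = -1.0087 → s = 21.9913
velocity in seg [116°–169.1°] (simple-harmonic), θ in radians: β = 10.4° = 0.1815 rad, B = 53.1° = 0.9268 rad; ds/dθ = (πh/(2B)) sin(πβ/B) = (π·(-11)/(2·0.9268)) sin(π·0.1959) = -10.761460 mm/rad

s = 21.9913, ds/dθ = -10.7615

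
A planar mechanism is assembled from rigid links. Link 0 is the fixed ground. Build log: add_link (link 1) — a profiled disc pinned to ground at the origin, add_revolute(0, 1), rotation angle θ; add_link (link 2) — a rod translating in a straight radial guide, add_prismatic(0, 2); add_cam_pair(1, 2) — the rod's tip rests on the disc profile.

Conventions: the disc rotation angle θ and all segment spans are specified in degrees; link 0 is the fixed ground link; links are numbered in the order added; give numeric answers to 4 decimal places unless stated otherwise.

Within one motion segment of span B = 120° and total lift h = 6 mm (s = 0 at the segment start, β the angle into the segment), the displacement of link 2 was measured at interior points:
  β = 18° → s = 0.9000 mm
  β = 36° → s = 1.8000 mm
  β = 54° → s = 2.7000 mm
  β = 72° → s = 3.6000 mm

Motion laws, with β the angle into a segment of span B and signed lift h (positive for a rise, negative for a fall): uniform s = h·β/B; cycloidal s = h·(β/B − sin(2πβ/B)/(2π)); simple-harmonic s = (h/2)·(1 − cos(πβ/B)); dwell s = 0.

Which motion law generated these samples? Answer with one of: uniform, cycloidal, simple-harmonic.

candidates at β/B = r: uniform s = h·r (linear in β); cycloidal s = h·(r − sin(2πr)/(2π)); simple-harmonic s = (h/2)(1 − cos(πr))
β=18°: printed 0.9000 | uniform 0.9000, cycloidal 0.1274, simple-harmonic 0.3270
β=36°: printed 1.8000 | uniform 1.8000, cycloidal 0.8918, simple-harmonic 1.2366
β=54°: printed 2.7000 | uniform 2.7000, cycloidal 2.4049, simple-harmonic 2.5307
β=72°: printed 3.6000 | uniform 3.6000, cycloidal 4.1613, simple-harmonic 3.9271
only one law matches every sample → uniform

uniform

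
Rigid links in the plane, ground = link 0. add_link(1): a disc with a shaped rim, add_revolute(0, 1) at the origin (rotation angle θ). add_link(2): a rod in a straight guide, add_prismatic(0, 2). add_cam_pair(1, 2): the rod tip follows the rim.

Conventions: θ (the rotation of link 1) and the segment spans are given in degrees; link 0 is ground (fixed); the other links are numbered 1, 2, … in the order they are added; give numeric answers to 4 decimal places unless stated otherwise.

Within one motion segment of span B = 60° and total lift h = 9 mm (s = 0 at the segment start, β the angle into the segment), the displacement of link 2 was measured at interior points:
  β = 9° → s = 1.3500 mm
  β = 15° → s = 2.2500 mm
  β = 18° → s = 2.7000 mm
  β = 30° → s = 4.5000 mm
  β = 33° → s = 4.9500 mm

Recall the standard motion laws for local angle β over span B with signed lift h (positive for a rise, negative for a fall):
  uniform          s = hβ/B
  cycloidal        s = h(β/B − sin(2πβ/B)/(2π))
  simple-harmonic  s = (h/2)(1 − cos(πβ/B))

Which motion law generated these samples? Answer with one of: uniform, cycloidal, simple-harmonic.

candidates at β/B = r: uniform s = h·r (linear in β); cycloidal s = h·(r − sin(2πr)/(2π)); simple-harmonic s = (h/2)(1 − cos(πr))
β=9°: printed 1.3500 | uniform 1.3500, cycloidal 0.1912, simple-harmonic 0.4905
β=15°: printed 2.2500 | uniform 2.2500, cycloidal 0.8176, simple-harmonic 1.3180
β=18°: printed 2.7000 | uniform 2.7000, cycloidal 1.3377, simple-harmonic 1.8550
β=30°: printed 4.5000 | uniform 4.5000, cycloidal 4.5000, simple-harmonic 4.5000
β=33°: printed 4.9500 | uniform 4.9500, cycloidal 5.3926, simple-harmonic 5.2040
only one law matches every sample → uniform

uniform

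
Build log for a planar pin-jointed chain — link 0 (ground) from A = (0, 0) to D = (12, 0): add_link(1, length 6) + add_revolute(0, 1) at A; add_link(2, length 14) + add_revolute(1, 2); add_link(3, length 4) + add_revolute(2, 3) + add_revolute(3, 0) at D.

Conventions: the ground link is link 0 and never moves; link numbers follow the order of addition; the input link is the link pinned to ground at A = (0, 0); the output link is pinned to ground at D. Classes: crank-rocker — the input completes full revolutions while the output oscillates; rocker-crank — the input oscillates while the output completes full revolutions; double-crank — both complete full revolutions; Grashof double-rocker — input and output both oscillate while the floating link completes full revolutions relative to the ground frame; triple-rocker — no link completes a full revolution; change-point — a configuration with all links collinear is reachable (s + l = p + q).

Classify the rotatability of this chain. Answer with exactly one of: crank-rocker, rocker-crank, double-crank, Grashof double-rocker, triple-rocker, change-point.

lengths: ground=12, input=6, coupler=14, output=4
sorted: s=4 (shortest), l=14 (longest), p+q=18
s + l = 18 vs p + q = 18
s + l = p + q → change-point (collinear configuration reachable)

change-point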